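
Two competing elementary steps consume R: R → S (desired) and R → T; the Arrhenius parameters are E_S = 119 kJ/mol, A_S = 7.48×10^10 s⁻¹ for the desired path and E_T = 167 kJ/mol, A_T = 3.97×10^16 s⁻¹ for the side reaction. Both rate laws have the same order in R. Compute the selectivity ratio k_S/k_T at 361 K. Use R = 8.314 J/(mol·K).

16.6

With equal orders, S_{S/T} = k_S/k_T = (A_S/A_T)·exp[(E_T−E_S)/(RT)].
(E_T−E_S)/(RT) = (167−119)×10³/(8.314×361) = 48000/3001 = 15.99.
k_S/k_T = (7.48×10^10/3.97×10^16)·exp(15.99) = 1.884×10^-6 × 8.822×10^6 = 16.6.
Since E_S < E_T, lowering the temperature improves selectivity toward S.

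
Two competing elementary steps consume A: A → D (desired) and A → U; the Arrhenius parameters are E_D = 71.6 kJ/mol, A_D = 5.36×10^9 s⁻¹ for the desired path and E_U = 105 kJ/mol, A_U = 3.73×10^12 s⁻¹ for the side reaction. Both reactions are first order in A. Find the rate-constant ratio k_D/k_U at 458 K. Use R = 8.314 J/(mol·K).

With equal orders, S_{D/U} = k_D/k_U = (A_D/A_U)·exp[(E_U−E_D)/(RT)].
(E_U−E_D)/(RT) = (105−71.6)×10³/(8.314×458) = 33400/3808 = 8.771.
k_D/k_U = (5.36×10^9/3.73×10^12)·exp(8.771) = 0.001437 × 6447 = 9.26.

9.26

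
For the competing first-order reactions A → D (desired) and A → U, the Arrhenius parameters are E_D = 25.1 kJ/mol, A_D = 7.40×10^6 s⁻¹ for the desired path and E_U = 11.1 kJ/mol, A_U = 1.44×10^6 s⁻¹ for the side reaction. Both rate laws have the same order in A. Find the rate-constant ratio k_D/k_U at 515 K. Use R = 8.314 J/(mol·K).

Since both paths have the same order in A, the concentration cancels and S_{D/U} = k_D/k_U = (A_D/A_U)·exp[(E_U−E_D)/(RT)].
(E_U−E_D)/(RT) = (11.1−25.1)×10³/(8.314×515) = -14000/4282 = -3.270.
k_D/k_U = (7.40×10^6/1.44×10^6)·exp(-3.270) = 5.139 × 0.03802 = 0.195.
Since E_D > E_U, raising the temperature improves selectivity toward D.

0.195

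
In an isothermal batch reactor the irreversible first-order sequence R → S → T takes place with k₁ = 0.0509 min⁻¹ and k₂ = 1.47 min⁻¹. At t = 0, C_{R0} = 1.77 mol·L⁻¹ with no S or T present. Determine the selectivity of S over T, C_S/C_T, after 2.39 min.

0.366

Solving the coupled first-order balances gives C_S(t) = [k₁/(k₂−k₁)]·C_{R0}·(e^(−k₁t) − e^(−k₂t)).
e^(−k₁t) = e^(−0.0509×2.39) = e^(−0.1217) = 0.8855; e^(−k₂t) = e^(−3.513) = 0.02980.
C_S = 0.0509×1.77/(1.47−0.0509) × (0.8855−0.02980) = 0.06349×0.8557 = 0.05432 mol·L⁻¹.
C_R = C_{R0}e^(−k₁t) = 1.567 mol·L⁻¹, so C_T = C_{R0}−C_R−C_S = 0.1484 mol·L⁻¹; C_S/C_T = 0.366.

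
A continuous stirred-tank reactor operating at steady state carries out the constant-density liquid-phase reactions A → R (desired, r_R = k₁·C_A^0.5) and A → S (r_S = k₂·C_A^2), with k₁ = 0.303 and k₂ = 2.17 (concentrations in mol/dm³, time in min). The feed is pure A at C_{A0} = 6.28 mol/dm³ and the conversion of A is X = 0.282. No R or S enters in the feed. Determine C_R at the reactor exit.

0.0255 mol/dm³

Exit C_A = C_{A0}(1−X) = 6.28×0.718 = 4.509 mol/dm³.
A CSTR operates uniformly at the exit composition, giving r_R = 0.6434 and r_S = 44.12 (each k·C_A^n at C_A = 4.509).
Fraction of consumed A going to R: r_R/(r_R+r_S) = 0.01437.
C_R = 0.01437·C_{A0}·X = 0.01437×6.28×0.282 = 0.0255 mol/dm³.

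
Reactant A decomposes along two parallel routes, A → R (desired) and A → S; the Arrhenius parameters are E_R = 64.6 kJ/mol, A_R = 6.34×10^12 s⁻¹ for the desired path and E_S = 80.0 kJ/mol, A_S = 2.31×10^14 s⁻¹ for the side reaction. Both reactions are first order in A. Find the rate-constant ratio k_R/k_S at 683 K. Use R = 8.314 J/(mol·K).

0.413

With equal orders, S_{R/S} = k_R/k_S = (A_R/A_S)·exp[(E_S−E_R)/(RT)].
(E_S−E_R)/(RT) = (80.0−64.6)×10³/(8.314×683) = 15400/5678 = 2.712.
k_R/k_S = (6.34×10^12/2.31×10^14)·exp(2.712) = 0.02745 × 15.06 = 0.413.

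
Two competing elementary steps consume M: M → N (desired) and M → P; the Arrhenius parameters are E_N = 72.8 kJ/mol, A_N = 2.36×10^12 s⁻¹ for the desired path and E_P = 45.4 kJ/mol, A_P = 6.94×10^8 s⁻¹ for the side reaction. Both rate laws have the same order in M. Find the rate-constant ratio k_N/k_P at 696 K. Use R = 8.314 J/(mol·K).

29.9

With equal orders, S_{N/P} = k_N/k_P = (A_N/A_P)·exp[(E_P−E_N)/(RT)].
(E_P−E_N)/(RT) = (45.4−72.8)×10³/(8.314×696) = -27400/5787 = -4.735.
k_N/k_P = (2.36×10^12/6.94×10^8)·exp(-4.735) = 3401 × 0.008781 = 29.9.
Since E_N > E_P, raising the temperature improves selectivity toward N.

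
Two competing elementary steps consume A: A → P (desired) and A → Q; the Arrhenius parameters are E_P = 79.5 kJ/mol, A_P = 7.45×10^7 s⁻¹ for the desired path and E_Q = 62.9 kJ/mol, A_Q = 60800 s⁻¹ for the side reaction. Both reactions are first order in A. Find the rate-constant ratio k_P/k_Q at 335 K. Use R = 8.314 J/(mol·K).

3.16

With equal orders, S_{P/Q} = k_P/k_Q = (A_P/A_Q)·exp[(E_Q−E_P)/(RT)].
(E_Q−E_P)/(RT) = (62.9−79.5)×10³/(8.314×335) = -16600/2785 = -5.960.
k_P/k_Q = (7.45×10^7/60800)·exp(-5.960) = 1225 × 0.002580 = 3.16.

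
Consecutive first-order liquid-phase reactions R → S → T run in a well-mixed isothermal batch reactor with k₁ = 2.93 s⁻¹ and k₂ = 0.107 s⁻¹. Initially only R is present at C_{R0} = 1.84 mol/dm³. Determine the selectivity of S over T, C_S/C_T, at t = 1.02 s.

The intermediate concentration in a first-order A→B→C sequence is C_S = k₁C_{R0}(e^(−k₁t) − e^(−k₂t))/(k₂−k₁).
e^(−k₁t) = e^(−2.93×1.02) = e^(−2.989) = 0.05036; e^(−k₂t) = e^(−0.1091) = 0.8966.
C_S = 2.93×1.84/(0.107−2.93) × (0.05036−0.8966) = (-1.910)×(-0.8462) = 1.616 mol/dm³.
C_R = C_{R0}e^(−k₁t) = 0.09266 mol/dm³, so C_T = C_{R0}−C_R−C_S = 0.1312 mol/dm³; C_S/C_T = 12.3.

12.3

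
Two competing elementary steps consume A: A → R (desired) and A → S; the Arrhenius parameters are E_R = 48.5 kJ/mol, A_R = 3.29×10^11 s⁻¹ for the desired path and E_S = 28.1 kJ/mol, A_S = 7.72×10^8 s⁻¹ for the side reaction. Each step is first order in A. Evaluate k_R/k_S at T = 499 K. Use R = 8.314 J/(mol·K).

Since both paths have the same order in A, the concentration cancels and S_{R/S} = k_R/k_S = (A_R/A_S)·exp[(E_S−E_R)/(RT)].
(E_S−E_R)/(RT) = (28.1−48.5)×10³/(8.314×499) = -20400/4149 = -4.917.
k_R/k_S = (3.29×10^11/7.72×10^8)·exp(-4.917) = 426.2 × 0.007319 = 3.12.

3.12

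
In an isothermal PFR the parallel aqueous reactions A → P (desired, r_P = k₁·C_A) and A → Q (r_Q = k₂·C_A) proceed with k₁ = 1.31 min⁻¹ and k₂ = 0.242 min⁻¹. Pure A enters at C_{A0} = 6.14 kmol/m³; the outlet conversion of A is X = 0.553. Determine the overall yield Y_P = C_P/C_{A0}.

C_A = C_{A0}(1−X) = 2.745 kmol/m³.
Both paths are first order in A, so the instantaneous fraction to P is constant: dC_P/d(−C_A) = k₁/(k₁+k₂) = 0.8441.
C_P = 0.8441·(C_{A0}−C_A) = 0.8441×3.395 = 2.87 kmol/m³.
Y_P = C_P/C_{A0} = 2.866/6.14 = 0.467.

0.467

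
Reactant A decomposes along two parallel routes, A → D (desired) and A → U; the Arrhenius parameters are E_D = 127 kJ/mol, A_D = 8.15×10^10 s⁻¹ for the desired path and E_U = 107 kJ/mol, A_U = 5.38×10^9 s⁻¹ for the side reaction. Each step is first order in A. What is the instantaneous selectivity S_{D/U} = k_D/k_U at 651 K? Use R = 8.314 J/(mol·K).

Since both paths have the same order in A, the concentration cancels and S_{D/U} = k_D/k_U = (A_D/A_U)·exp[(E_U−E_D)/(RT)].
(E_U−E_D)/(RT) = (107−127)×10³/(8.314×651) = -20000/5412 = -3.695.
k_D/k_U = (8.15×10^10/5.38×10^9)·exp(-3.695) = 15.15 × 0.02484 = 0.376.
Since E_D > E_U, raising the temperature improves selectivity toward D.

0.376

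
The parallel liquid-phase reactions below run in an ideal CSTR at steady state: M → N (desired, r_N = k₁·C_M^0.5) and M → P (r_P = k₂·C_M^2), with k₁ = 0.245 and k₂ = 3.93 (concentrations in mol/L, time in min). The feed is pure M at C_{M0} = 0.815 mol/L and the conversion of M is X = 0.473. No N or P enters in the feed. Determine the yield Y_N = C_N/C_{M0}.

0.0858

Exit C_M = C_{M0}(1−X) = 0.815×0.527 = 0.4295 mol/L.
A CSTR operates uniformly at the exit composition, giving r_N = 0.1606 and r_P = 0.7250 (each k·C_M^n at C_M = 0.4295).
Fraction of consumed M going to N: r_N/(r_N+r_P) = 0.1813.
C_N = 0.1813·C_{M0}·X = 0.1813×0.815×0.473 = 0.0699 mol/L; Y_N = C_N/C_{M0} = 0.0858.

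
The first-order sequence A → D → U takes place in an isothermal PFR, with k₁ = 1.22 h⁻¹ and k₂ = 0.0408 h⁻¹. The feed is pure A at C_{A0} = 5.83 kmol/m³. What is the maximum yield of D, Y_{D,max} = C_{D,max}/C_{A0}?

0.889

Evaluating C_D at τ_opt = ln(k₂/k₁)/(k₂−k₁) gives C_{D,max}/C_{A0} = (k₁/k₂)^[k₂/(k₂−k₁)].
= (1.22/0.0408)^(0.0408/(0.0408−1.22)) = (29.90)^(-0.03460) = 0.8891.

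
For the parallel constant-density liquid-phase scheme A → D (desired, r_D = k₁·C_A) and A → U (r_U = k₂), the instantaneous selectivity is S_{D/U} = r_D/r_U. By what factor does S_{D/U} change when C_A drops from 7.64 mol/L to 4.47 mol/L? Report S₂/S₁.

S_{D/U} = (k₁/k₂)·C_A, so S₂/S₁ = (C_{A,2}/C_{A,1}).
= 4.47/7.64 = 0.585.

0.585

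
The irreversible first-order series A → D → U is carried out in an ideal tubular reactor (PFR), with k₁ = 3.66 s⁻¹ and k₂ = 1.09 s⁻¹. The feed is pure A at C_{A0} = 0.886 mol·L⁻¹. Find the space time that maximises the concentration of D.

Setting dC_D/dτ = 0 gives τ_opt = ln(k₂/k₁)/(k₂−k₁).
= ln(1.09/3.66)/(1.09−3.66) = ln(0.2978)/-2.570 = -1.211/-2.570 = 0.471 s.

0.471 s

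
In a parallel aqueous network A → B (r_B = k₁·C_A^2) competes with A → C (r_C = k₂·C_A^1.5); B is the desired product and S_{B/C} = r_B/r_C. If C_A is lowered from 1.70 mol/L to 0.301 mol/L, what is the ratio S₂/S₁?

0.421

S_{B/C} = (k₁/k₂)·C_A^0.5, so S₂/S₁ = (C_{A,2}/C_{A,1})^0.5.
= (0.301/1.70)^0.5 = (0.1771)^0.5 = 0.421.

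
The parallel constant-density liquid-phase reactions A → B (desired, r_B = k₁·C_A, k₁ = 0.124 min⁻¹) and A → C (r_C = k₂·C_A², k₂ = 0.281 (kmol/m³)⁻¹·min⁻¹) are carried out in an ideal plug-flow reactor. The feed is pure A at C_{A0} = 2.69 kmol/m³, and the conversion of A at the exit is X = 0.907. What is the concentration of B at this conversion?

C_A = C_{A0}(1−X) = 0.2502 kmol/m³.
Along a PFR/batch, dC_B/dC_A = −r_B/(r_B+r_C) = −k₁/(k₁+k₂·C_A).
Integrating from C_{A0} to C_A: C_B = (0.124/0.281)·ln[(0.124+0.281·2.69)/(0.124+0.281·0.250)] = 0.4413·ln(0.8799/0.1943) = 0.6665 kmol/m³.

0.667 kmol/m³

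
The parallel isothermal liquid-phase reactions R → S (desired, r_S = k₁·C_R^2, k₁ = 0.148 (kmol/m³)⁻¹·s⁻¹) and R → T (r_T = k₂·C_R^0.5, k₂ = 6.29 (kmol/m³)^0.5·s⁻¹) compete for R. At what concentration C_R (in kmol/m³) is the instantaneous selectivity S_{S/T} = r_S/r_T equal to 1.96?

S_{S/T} = (k₁/k₂)·C_R^1.5 ⇒ C_R = (S·k₂/k₁)^(1/1.5).
= (1.96×6.29/0.148)^(0.6667) = (83.30)^(0.6667) = 19.1 kmol/m³.

19.1 kmol/m³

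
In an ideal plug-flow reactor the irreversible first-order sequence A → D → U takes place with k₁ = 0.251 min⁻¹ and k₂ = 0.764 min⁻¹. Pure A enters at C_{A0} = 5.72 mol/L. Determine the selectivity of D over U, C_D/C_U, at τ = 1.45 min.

The intermediate concentration in a first-order A→B→C sequence is C_D = k₁C_{A0}(e^(−k₁τ) − e^(−k₂τ))/(k₂−k₁).
e^(−k₁τ) = e^(−0.251×1.45) = e^(−0.3639) = 0.6949; e^(−k₂τ) = e^(−1.108) = 0.3303.
C_D = 0.251×5.72/(0.764−0.251) × (0.6949−0.3303) = 2.799×0.3646 = 1.021 mol/L.
C_A = C_{A0}e^(−k₁τ) = 3.975 mol/L, so C_U = C_{A0}−C_A−C_D = 0.7245 mol/L; C_D/C_U = 1.41.

1.41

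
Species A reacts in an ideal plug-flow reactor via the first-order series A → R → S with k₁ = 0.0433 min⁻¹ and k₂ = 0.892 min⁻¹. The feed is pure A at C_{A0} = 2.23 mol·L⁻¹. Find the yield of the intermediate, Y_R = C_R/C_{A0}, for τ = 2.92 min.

The intermediate concentration in a first-order A→B→C sequence is C_R = k₁C_{A0}(e^(−k₁τ) − e^(−k₂τ))/(k₂−k₁).
e^(−k₁τ) = e^(−0.0433×2.92) = e^(−0.1264) = 0.8812; e^(−k₂τ) = e^(−2.605) = 0.07393.
C_R = 0.0433×2.23/(0.892−0.0433) × (0.8812−0.07393) = 0.1138×0.8073 = 0.09185 mol·L⁻¹.
Y_R = C_R/C_{A0} = 0.09185/2.23 = 0.0412.

0.0412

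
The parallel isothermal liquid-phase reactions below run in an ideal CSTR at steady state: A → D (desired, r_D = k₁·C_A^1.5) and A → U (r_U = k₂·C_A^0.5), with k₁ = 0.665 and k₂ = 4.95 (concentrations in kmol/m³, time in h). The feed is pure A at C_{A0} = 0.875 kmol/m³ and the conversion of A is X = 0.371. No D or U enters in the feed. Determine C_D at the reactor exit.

0.0223 kmol/m³

Exit C_A = C_{A0}(1−X) = 0.875×0.629 = 0.5504 kmol/m³.
Rates in a CSTR are evaluated at the outlet concentration: r_D = 0.665×0.5504^1.5 = 0.2715, r_U = 4.95×0.5504^0.5 = 3.672.
Fraction of consumed A going to D: r_D/(r_D+r_U) = 0.06885.
C_D = 0.06885·C_{A0}·X = 0.06885×0.875×0.371 = 0.0223 kmol/m³.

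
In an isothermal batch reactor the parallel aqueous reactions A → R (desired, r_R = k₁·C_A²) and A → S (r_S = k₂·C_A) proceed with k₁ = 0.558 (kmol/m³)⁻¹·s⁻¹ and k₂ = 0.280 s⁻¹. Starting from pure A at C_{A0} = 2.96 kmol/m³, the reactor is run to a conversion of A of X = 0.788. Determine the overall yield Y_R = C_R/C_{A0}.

0.598

C_A = C_{A0}(1−X) = 0.6275 kmol/m³.
Along a PFR/batch, dC_S/dC_A = −r_S/(r_R+r_S) = −k₂/(k₂+k₁·C_A).
Integrating from C_{A0} to C_A: C_S = (0.280/0.558)·ln[(0.280+0.558·2.96)/(0.280+0.558·0.628)] = 0.5018·ln(1.932/0.6302) = 0.5621 kmol/m³.
Then C_R = (C_{A0}−C_A) − C_S = 2.332 − 0.5621 = 1.770 kmol/m³.
Y_R = C_R/C_{A0} = 1.770/2.96 = 0.598.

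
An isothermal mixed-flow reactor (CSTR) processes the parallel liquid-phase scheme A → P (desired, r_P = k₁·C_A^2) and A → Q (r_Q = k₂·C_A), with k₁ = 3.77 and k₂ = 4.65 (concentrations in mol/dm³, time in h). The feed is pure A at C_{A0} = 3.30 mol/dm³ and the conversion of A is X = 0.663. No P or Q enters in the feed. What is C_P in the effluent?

1.04 mol/dm³

Exit C_A = C_{A0}(1−X) = 3.30×0.337 = 1.112 mol/dm³.
In a CSTR the entire volume is at exit conditions, so r_P = 3.77×1.112^2 = 4.663 and r_Q = 4.65×1.112 = 5.171.
Fraction of consumed A going to P: r_P/(r_P+r_Q) = 0.4741.
C_P = 0.4741·C_{A0}·X = 0.4741×3.30×0.663 = 1.04 mol/dm³.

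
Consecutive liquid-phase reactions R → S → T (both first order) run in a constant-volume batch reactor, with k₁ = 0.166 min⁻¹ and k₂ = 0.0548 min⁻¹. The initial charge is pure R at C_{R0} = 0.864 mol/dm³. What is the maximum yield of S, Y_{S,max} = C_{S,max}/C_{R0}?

At the optimum, C_{S,max}/C_{R0} = (k₁/k₂)^[k₂/(k₂−k₁)].
= (0.166/0.0548)^(0.0548/(0.0548−0.166)) = (3.029)^(-0.4928) = 0.5792.

0.579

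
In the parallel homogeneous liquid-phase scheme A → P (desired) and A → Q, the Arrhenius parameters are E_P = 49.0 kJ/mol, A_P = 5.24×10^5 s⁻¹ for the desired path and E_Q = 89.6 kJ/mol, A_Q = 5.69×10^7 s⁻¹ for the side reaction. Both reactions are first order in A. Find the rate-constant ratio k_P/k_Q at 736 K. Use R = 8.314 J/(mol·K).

k_P/k_Q = (A_P/A_Q)·exp[−(E_P−E_Q)/(RT)] = (A_P/A_Q)·exp[(E_Q−E_P)/(RT)].
(E_Q−E_P)/(RT) = (89.6−49.0)×10³/(8.314×736) = 40600/6119 = 6.635.
k_P/k_Q = (5.24×10^5/5.69×10^7)·exp(6.635) = 0.009209 × 761.2 = 7.01.
Since E_P < E_Q, lowering the temperature improves selectivity toward P.

7.01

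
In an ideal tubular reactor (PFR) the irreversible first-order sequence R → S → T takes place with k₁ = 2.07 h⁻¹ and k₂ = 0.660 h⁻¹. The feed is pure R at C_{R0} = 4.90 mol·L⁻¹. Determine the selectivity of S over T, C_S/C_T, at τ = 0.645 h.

3.49

For first-order series with pure R initially, C_S(τ) = k₁C_{R0}/(k₂−k₁)·(e^(−k₁τ) − e^(−k₂τ)).
e^(−k₁τ) = e^(−2.07×0.645) = e^(−1.335) = 0.2631; e^(−k₂τ) = e^(−0.4257) = 0.6533.
C_S = 2.07×4.90/(0.660−2.07) × (0.2631−0.6533) = (-7.194)×(-0.3902) = 2.807 mol·L⁻¹.
C_R = C_{R0}e^(−k₁τ) = 1.289 mol·L⁻¹, so C_T = C_{R0}−C_R−C_S = 0.8038 mol·L⁻¹; C_S/C_T = 3.49.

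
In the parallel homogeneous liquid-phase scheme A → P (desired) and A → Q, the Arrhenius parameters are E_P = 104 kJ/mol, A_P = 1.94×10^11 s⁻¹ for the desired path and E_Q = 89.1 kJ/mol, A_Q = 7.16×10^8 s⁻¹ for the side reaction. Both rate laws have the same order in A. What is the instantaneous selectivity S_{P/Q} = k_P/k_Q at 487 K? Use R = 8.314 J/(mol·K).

Since both paths have the same order in A, the concentration cancels and S_{P/Q} = k_P/k_Q = (A_P/A_Q)·exp[(E_Q−E_P)/(RT)].
(E_Q−E_P)/(RT) = (89.1−104)×10³/(8.314×487) = -14900/4049 = -3.680.
k_P/k_Q = (1.94×10^11/7.16×10^8)·exp(-3.680) = 270.9 × 0.02522 = 6.83.
Since E_P > E_Q, raising the temperature improves selectivity toward P.

6.83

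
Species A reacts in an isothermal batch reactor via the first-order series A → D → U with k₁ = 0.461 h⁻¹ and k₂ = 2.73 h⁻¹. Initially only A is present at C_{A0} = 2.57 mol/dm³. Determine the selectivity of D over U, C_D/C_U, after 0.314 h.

1.98

Solving the coupled first-order balances gives C_D(t) = [k₁/(k₂−k₁)]·C_{A0}·(e^(−k₁t) − e^(−k₂t)).
e^(−k₁t) = e^(−0.461×0.314) = e^(−0.1448) = 0.8652; e^(−k₂t) = e^(−0.8572) = 0.4243.
C_D = 0.461×2.57/(2.73−0.461) × (0.8652−0.4243) = 0.5222×0.4409 = 0.2302 mol/dm³.
C_A = C_{A0}e^(−k₁t) = 2.224 mol/dm³, so C_U = C_{A0}−C_A−C_D = 0.1161 mol/dm³; C_D/C_U = 1.98.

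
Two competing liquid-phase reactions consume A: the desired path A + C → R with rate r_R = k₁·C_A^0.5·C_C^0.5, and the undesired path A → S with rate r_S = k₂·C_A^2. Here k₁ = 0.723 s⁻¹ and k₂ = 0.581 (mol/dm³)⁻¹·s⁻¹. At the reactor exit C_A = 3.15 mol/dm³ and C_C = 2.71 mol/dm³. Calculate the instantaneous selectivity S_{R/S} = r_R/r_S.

S_{R/S} = r_R/r_S = (k₁·C_A^0.5·C_C^0.5)/(k₂·C_A^2) = (k₁/k₂)·C_A^-1.5·C_C^0.5.
= (0.723×3.150^0.5×2.710^0.5) / (0.581×3.150^2) = 2.112/5.765 = 0.366.
The undesired path is higher order in A, so low C_A (CSTR or dilute feed) favours R.

0.366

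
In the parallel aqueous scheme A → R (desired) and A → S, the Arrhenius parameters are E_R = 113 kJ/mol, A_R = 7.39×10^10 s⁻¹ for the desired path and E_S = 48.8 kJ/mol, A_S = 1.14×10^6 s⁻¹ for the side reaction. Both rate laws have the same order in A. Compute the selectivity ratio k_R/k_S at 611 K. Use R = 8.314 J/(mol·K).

k_R/k_S = (A_R/A_S)·exp[−(E_R−E_S)/(RT)] = (A_R/A_S)·exp[(E_S−E_R)/(RT)].
(E_S−E_R)/(RT) = (48.8−113)×10³/(8.314×611) = -64200/5080 = -12.64.
k_R/k_S = (7.39×10^10/1.14×10^6)·exp(-12.64) = 64825 × 3.246×10^-6 = 0.210.

0.210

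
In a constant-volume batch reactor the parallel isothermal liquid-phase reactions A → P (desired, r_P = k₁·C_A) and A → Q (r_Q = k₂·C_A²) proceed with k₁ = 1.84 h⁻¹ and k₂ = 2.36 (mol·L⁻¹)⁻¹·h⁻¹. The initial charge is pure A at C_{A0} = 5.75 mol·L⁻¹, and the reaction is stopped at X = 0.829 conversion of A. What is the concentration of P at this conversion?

C_A = C_{A0}(1−X) = 0.9833 mol·L⁻¹.
Along a PFR/batch, dC_P/dC_A = −r_P/(r_P+r_Q) = −k₁/(k₁+k₂·C_A).
Integrating from C_{A0} to C_A: C_P = (1.84/2.36)·ln[(1.84+2.36·5.75)/(1.84+2.36·0.983)] = 0.7797·ln(15.41/4.160) = 1.021 mol·L⁻¹.

1.02 mol·L⁻¹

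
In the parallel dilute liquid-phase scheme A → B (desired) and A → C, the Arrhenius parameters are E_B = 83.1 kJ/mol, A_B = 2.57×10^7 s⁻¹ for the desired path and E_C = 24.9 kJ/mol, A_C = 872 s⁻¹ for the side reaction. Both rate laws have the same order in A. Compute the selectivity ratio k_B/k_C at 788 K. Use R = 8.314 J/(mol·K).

k_B/k_C = (A_B/A_C)·exp[−(E_B−E_C)/(RT)] = (A_B/A_C)·exp[(E_C−E_B)/(RT)].
(E_C−E_B)/(RT) = (24.9−83.1)×10³/(8.314×788) = -58200/6551 = -8.884.
k_B/k_C = (2.57×10^7/872)·exp(-8.884) = 29472 × 1.387×10^-4 = 4.09.
Since E_B > E_C, raising the temperature improves selectivity toward B.

4.09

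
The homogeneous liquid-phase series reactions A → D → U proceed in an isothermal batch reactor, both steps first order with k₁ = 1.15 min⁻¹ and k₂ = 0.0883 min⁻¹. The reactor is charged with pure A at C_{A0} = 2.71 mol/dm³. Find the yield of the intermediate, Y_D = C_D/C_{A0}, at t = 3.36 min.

0.782

For first-order series with pure A initially, C_D(t) = k₁C_{A0}/(k₂−k₁)·(e^(−k₁t) − e^(−k₂t)).
e^(−k₁t) = e^(−1.15×3.36) = e^(−3.864) = 0.02098; e^(−k₂t) = e^(−0.2967) = 0.7433.
C_D = 1.15×2.71/(0.0883−1.15) × (0.02098−0.7433) = (-2.935)×(-0.7223) = 2.120 mol/dm³.
Y_D = C_D/C_{A0} = 2.120/2.71 = 0.782.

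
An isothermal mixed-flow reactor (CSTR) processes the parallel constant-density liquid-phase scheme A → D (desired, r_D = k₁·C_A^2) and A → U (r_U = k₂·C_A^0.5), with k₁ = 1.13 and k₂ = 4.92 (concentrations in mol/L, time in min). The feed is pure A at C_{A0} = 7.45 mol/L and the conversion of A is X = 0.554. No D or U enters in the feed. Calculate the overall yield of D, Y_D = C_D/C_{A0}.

0.322

Exit C_A = C_{A0}(1−X) = 7.45×0.446 = 3.323 mol/L.
In a CSTR the entire volume is at exit conditions, so r_D = 1.13×3.323^2 = 12.48 and r_U = 4.92×3.323^0.5 = 8.968.
Fraction of consumed A going to D: r_D/(r_D+r_U) = 0.5818.
C_D = 0.5818·C_{A0}·X = 0.5818×7.45×0.554 = 2.40 mol/L; Y_D = C_D/C_{A0} = 0.322.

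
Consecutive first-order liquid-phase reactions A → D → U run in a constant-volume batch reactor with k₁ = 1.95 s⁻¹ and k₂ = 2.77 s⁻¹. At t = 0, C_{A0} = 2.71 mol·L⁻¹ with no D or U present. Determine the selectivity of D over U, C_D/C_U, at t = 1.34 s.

0.143

The intermediate concentration in a first-order A→B→C sequence is C_D = k₁C_{A0}(e^(−k₁t) − e^(−k₂t))/(k₂−k₁).
e^(−k₁t) = e^(−1.95×1.34) = e^(−2.613) = 0.07331; e^(−k₂t) = e^(−3.712) = 0.02443.
C_D = 1.95×2.71/(2.77−1.95) × (0.07331−0.02443) = 6.445×0.04888 = 0.3150 mol·L⁻¹.
C_A = C_{A0}e^(−k₁t) = 0.1987 mol·L⁻¹, so C_U = C_{A0}−C_A−C_D = 2.196 mol·L⁻¹; C_D/C_U = 0.143.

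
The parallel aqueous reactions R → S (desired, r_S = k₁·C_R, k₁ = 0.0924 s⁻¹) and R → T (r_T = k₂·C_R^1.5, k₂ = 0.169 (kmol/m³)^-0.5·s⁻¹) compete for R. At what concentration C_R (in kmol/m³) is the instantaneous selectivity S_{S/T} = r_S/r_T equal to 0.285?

3.68 kmol/m³

S_{S/T} = (k₁/k₂)·C_R^-0.5 ⇒ C_R = (S·k₂/k₁)^(-2).
= (0.285×0.169/0.0924)^(-2) = (0.5213)^(-2) = 3.68 kmol/m³.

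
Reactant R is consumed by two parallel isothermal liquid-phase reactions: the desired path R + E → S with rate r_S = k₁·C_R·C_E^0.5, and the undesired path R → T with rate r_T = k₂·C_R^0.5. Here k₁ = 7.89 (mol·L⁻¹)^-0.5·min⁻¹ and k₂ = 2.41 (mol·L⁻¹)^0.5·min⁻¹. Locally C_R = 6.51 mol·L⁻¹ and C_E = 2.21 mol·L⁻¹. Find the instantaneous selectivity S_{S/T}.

S_{S/T} = r_S/r_T = (k₁·C_R·C_E^0.5)/(k₂·C_R^0.5) = (k₁/k₂)·C_R^0.5·C_E^0.5.
= (7.89×6.510×2.210^0.5) / (2.41×6.510^0.5) = 76.36/6.149 = 12.4.
Since the desired path is higher order in R, keeping C_R high (PFR or concentrated feed) favours S.

12.4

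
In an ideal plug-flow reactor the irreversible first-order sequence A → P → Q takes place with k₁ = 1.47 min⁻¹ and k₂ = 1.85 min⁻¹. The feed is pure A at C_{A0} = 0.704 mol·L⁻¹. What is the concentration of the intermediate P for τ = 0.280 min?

For first-order series with pure A initially, C_P(τ) = k₁C_{A0}/(k₂−k₁)·(e^(−k₁τ) − e^(−k₂τ)).
e^(−k₁τ) = e^(−1.47×0.280) = e^(−0.4116) = 0.6626; e^(−k₂τ) = e^(−0.5180) = 0.5957.
C_P = 1.47×0.704/(1.85−1.47) × (0.6626−0.5957) = 2.723×0.06688 = 0.1821 mol·L⁻¹.

0.182 mol·L⁻¹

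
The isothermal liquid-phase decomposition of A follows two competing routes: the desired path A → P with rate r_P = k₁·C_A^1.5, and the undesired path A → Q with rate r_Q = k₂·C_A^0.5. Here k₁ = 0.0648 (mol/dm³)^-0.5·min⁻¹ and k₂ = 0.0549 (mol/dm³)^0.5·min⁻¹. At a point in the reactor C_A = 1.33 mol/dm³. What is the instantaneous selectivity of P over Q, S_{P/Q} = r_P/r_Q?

1.57

S_{P/Q} = r_P/r_Q = (k₁·C_A^1.5)/(k₂·C_A^0.5) = (k₁/k₂)·C_A.
= (0.0648×1.330^1.5) / (0.0549×1.330^0.5) = 0.09939/0.06331 = 1.57.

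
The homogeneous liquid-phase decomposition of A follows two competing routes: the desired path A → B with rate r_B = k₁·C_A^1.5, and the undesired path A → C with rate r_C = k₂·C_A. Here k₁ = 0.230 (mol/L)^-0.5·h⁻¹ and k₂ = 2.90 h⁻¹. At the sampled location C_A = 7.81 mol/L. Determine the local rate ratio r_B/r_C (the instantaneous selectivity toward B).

S_{B/C} = r_B/r_C = (k₁·C_A^1.5)/(k₂·C_A) = (k₁/k₂)·C_A^0.5.
= (0.230×7.810^1.5) / (2.90×7.810) = 5.020/22.65 = 0.222.

0.222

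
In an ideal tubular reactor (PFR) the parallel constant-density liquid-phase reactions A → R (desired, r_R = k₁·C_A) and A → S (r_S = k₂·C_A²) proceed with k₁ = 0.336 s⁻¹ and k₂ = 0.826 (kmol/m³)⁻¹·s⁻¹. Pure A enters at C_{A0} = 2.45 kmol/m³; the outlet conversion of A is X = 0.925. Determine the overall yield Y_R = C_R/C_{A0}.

C_A = C_{A0}(1−X) = 0.1837 kmol/m³.
Along a PFR/batch, dC_R/dC_A = −r_R/(r_R+r_S) = −k₁/(k₁+k₂·C_A).
Integrating from C_{A0} to C_A: C_R = (0.336/0.826)·ln[(0.336+0.826·2.45)/(0.336+0.826·0.184)] = 0.4068·ln(2.360/0.4878) = 0.6413 kmol/m³.
Y_R = C_R/C_{A0} = 0.6413/2.45 = 0.262.

0.262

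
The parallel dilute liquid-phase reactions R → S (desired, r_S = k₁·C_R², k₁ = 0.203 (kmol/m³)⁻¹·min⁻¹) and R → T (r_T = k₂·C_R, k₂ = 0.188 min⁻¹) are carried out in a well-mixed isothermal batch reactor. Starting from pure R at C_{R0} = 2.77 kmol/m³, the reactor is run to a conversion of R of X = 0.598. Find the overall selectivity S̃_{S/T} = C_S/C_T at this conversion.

2.01

C_R = C_{R0}(1−X) = 1.114 kmol/m³.
Along a PFR/batch, dC_T/dC_R = −r_T/(r_S+r_T) = −k₂/(k₂+k₁·C_R).
Integrating from C_{R0} to C_R: C_T = (0.188/0.203)·ln[(0.188+0.203·2.77)/(0.188+0.203·1.11)] = 0.9261·ln(0.7503/0.4140) = 0.5506 kmol/m³.
Then C_S = (C_{R0}−C_R) − C_T = 1.656 − 0.5506 = 1.106 kmol/m³.
S̃_{S/T} = C_S/C_T = 1.106/0.5506 = 2.01.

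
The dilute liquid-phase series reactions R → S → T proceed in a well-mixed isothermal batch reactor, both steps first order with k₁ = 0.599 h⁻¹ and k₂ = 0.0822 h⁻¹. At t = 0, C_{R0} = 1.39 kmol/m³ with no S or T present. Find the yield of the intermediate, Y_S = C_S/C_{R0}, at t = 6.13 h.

For first-order series with pure R initially, C_S(t) = k₁C_{R0}/(k₂−k₁)·(e^(−k₁t) − e^(−k₂t)).
e^(−k₁t) = e^(−0.599×6.13) = e^(−3.672) = 0.02543; e^(−k₂t) = e^(−0.5039) = 0.6042.
C_S = 0.599×1.39/(0.0822−0.599) × (0.02543−0.6042) = (-1.611)×(-0.5787) = 0.9324 kmol/m³.
Y_S = C_S/C_{R0} = 0.9324/1.39 = 0.671.

0.671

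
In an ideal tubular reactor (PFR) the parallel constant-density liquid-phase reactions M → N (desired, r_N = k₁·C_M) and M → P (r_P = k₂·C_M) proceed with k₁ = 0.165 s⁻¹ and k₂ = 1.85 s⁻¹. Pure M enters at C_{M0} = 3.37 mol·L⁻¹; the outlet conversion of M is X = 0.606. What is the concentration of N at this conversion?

0.167 mol·L⁻¹

C_M = C_{M0}(1−X) = 1.328 mol·L⁻¹.
Both paths are first order in M, so the instantaneous fraction to N is constant: dC_N/d(−C_M) = k₁/(k₁+k₂) = 0.08189.
C_N = 0.08189·(C_{M0}−C_M) = 0.08189×2.042 = 0.167 mol·L⁻¹.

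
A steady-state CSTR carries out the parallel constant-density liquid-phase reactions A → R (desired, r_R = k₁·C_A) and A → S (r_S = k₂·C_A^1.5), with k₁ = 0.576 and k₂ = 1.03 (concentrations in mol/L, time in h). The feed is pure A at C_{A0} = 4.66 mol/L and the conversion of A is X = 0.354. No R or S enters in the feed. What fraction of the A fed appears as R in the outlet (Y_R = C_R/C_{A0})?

Exit C_A = C_{A0}(1−X) = 4.66×0.646 = 3.010 mol/L.
In a CSTR the entire volume is at exit conditions, so r_R = 0.576×3.010 = 1.734 and r_S = 1.03×3.010^1.5 = 5.380.
Fraction of consumed A going to R: r_R/(r_R+r_S) = 0.2437.
C_R = 0.2437·C_{A0}·X = 0.2437×4.66×0.354 = 0.402 mol/L; Y_R = C_R/C_{A0} = 0.0863.

0.0863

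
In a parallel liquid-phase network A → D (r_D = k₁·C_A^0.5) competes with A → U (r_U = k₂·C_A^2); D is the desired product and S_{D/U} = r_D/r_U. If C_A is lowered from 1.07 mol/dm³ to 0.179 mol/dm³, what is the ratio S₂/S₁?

S_{D/U} = (k₁/k₂)·C_A^-1.5, so S₂/S₁ = (C_{A,2}/C_{A,1})^-1.5.
= (0.179/1.07)^(-1.5) = (0.1673)^(-1.5) = 14.6.

14.6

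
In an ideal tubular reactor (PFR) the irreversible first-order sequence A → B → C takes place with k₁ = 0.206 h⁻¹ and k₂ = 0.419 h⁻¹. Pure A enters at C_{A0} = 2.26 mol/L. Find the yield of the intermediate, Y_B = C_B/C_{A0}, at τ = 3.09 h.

0.247

For first-order series with pure A initially, C_B(τ) = k₁C_{A0}/(k₂−k₁)·(e^(−k₁τ) − e^(−k₂τ)).
e^(−k₁τ) = e^(−0.206×3.09) = e^(−0.6365) = 0.5291; e^(−k₂τ) = e^(−1.295) = 0.2740.
C_B = 0.206×2.26/(0.419−0.206) × (0.5291−0.2740) = 2.186×0.2551 = 0.5577 mol/L.
Y_B = C_B/C_{A0} = 0.5577/2.26 = 0.247.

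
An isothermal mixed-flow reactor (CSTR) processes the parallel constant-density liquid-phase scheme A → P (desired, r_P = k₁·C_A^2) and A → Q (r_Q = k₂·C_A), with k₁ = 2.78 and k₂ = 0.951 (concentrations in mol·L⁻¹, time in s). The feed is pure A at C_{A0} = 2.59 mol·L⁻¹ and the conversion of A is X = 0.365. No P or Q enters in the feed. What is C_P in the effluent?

Exit C_A = C_{A0}(1−X) = 2.59×0.635 = 1.645 mol·L⁻¹.
Rates in a CSTR are evaluated at the outlet concentration: r_P = 2.78×1.645^2 = 7.520, r_Q = 0.951×1.645 = 1.564.
Fraction of consumed A going to P: r_P/(r_P+r_Q) = 0.8278.
C_P = 0.8278·C_{A0}·X = 0.8278×2.59×0.365 = 0.783 mol·L⁻¹.

0.783 mol·L⁻¹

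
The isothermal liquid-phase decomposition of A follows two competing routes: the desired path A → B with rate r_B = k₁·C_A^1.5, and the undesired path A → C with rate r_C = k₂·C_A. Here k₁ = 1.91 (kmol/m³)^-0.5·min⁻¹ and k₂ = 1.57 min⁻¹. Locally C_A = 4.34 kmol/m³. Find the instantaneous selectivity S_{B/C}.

2.53

S_{B/C} = r_B/r_C = (k₁·C_A^1.5)/(k₂·C_A) = (k₁/k₂)·C_A^0.5.
= (1.91×4.340^1.5) / (1.57×4.340) = 17.27/6.814 = 2.53.
Since the desired path is higher order in A, keeping C_A high (PFR or concentrated feed) favours B.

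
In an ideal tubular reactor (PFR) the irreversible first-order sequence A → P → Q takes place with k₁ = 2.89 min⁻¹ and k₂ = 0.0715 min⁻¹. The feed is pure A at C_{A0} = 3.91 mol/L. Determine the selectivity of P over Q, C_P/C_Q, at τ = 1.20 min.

15.2

The intermediate concentration in a first-order A→B→C sequence is C_P = k₁C_{A0}(e^(−k₁τ) − e^(−k₂τ))/(k₂−k₁).
e^(−k₁τ) = e^(−2.89×1.20) = e^(−3.468) = 0.03118; e^(−k₂τ) = e^(−0.08580) = 0.9178.
C_P = 2.89×3.91/(0.0715−2.89) × (0.03118−0.9178) = (-4.009)×(-0.8866) = 3.555 mol/L.
C_A = C_{A0}e^(−k₁τ) = 0.1219 mol/L, so C_Q = C_{A0}−C_A−C_P = 0.2335 mol/L; C_P/C_Q = 15.2.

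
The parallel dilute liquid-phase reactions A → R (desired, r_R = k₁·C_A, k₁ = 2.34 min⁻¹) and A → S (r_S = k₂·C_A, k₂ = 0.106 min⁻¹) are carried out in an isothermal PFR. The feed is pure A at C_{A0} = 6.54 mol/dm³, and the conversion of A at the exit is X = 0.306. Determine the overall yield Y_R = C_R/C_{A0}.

C_A = C_{A0}(1−X) = 4.539 mol/dm³.
Both paths are first order in A, so the instantaneous fraction to R is constant: dC_R/d(−C_A) = k₁/(k₁+k₂) = 0.9567.
C_R = 0.9567·(C_{A0}−C_A) = 0.9567×2.001 = 1.91 mol/dm³.
Y_R = C_R/C_{A0} = 1.915/6.54 = 0.293.

0.293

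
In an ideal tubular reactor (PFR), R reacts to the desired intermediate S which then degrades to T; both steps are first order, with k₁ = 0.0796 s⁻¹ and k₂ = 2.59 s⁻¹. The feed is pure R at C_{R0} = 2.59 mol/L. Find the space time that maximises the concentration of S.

1.39 s

The intermediate peaks when r₁ = r₂, i.e. k₁e^(−k₁τ) = k₂e^(−k₂τ), giving τ_opt = ln(k₂/k₁)/(k₂−k₁).
= ln(2.59/0.0796)/(2.59−0.0796) = ln(32.54)/2.510 = 3.482/2.510 = 1.39 s.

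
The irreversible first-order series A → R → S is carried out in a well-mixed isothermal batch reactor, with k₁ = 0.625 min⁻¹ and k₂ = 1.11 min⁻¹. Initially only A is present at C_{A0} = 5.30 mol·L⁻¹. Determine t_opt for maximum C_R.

1.18 min

Setting dC_R/dt = 0 gives t_opt = ln(k₂/k₁)/(k₂−k₁).
= ln(1.11/0.625)/(1.11−0.625) = ln(1.776)/0.4850 = 0.5744/0.4850 = 1.18 min.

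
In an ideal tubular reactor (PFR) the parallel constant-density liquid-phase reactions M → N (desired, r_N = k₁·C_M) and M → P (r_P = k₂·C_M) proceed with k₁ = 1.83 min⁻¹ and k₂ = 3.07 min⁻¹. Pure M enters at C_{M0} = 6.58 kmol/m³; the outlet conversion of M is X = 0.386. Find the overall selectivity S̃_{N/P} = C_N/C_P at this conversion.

C_M = C_{M0}(1−X) = 4.040 kmol/m³.
Both paths are first order in M, so the instantaneous fraction to N is constant: dC_N/d(−C_M) = k₁/(k₁+k₂) = 0.3735.
C_N = 0.3735·(C_{M0}−C_M) = 0.3735×2.540 = 0.949 kmol/m³.
C_P = (C_{M0}−C_M)−C_N = 1.591 kmol/m³; S̃_{N/P} = 0.9486/1.591 = 0.596.

0.596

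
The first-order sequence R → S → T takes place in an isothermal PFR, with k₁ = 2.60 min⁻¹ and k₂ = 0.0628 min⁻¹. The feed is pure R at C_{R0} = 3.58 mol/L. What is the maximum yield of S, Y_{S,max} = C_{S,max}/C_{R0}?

0.912

For a first-order series the maximum intermediate yield is C_{S,max}/C_{R0} = (k₁/k₂)^[k₂/(k₂−k₁)].
= (2.60/0.0628)^(0.0628/(0.0628−2.60)) = (41.40)^(-0.02475) = 0.9120.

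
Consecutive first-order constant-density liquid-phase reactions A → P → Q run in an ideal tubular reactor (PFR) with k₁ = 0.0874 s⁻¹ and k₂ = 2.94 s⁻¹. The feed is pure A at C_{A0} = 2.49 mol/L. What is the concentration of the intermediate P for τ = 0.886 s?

0.0650 mol/L

Solving the coupled first-order balances gives C_P(τ) = [k₁/(k₂−k₁)]·C_{A0}·(e^(−k₁τ) − e^(−k₂τ)).
e^(−k₁τ) = e^(−0.0874×0.886) = e^(−0.07744) = 0.9255; e^(−k₂τ) = e^(−2.605) = 0.07391.
C_P = 0.0874×2.49/(2.94−0.0874) × (0.9255−0.07391) = 0.07629×0.8516 = 0.06497 mol/L.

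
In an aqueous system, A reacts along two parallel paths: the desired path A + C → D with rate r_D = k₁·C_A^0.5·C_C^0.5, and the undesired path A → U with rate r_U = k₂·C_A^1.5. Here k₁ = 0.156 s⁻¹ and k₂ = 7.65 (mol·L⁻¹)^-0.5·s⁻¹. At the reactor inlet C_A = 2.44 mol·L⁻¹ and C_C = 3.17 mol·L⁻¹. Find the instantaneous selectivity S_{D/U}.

0.0149

S_{D/U} = r_D/r_U = (k₁·C_A^0.5·C_C^0.5)/(k₂·C_A^1.5) = (k₁/k₂)·C_A⁻¹·C_C^0.5.
= (0.156×2.440^0.5×3.170^0.5) / (7.65×2.440^1.5) = 0.4339/29.16 = 0.0149.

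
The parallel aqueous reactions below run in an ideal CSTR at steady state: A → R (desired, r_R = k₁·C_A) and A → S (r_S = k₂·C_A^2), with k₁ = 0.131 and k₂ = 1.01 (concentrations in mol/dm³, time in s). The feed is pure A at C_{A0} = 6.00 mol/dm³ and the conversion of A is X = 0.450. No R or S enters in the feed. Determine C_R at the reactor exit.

0.102 mol/dm³

Exit C_A = C_{A0}(1−X) = 6.00×0.550 = 3.300 mol/dm³.
In a CSTR the entire volume is at exit conditions, so r_R = 0.131×3.300 = 0.4323 and r_S = 1.01×3.300^2 = 11.00.
Fraction of consumed A going to R: r_R/(r_R+r_S) = 0.03782.
C_R = 0.03782·C_{A0}·X = 0.03782×6.00×0.450 = 0.102 mol/dm³.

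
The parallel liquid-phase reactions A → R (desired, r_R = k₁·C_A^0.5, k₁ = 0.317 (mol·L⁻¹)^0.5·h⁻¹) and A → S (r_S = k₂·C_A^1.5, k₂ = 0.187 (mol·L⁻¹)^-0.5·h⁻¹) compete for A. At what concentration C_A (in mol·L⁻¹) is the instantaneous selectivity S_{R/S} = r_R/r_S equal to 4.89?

0.347 mol·L⁻¹

S_{R/S} = (k₁/k₂)·C_A⁻¹ ⇒ C_A = (S·k₂/k₁)^(-1).
= (4.89×0.187/0.317)^(-1) = (2.885)^(-1) = 0.347 mol·L⁻¹.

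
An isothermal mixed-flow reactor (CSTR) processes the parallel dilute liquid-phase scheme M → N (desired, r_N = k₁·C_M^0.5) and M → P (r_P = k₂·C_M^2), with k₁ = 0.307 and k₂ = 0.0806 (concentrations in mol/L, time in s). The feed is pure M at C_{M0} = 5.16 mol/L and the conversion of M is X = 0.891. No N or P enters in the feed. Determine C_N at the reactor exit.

Exit C_M = C_{M0}(1−X) = 5.16×0.109 = 0.5624 mol/L.
Rates in a CSTR are evaluated at the outlet concentration: r_N = 0.307×0.5624^0.5 = 0.2302, r_P = 0.0806×0.5624^2 = 0.02550.
Fraction of consumed M going to N: r_N/(r_N+r_P) = 0.9003.
C_N = 0.9003·C_{M0}·X = 0.9003×5.16×0.891 = 4.14 mol/L.

4.14 mol/L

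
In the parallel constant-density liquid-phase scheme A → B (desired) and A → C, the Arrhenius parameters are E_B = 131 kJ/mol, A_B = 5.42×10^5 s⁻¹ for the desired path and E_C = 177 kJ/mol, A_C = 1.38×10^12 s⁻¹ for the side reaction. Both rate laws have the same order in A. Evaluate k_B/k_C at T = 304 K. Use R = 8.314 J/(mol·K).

31.5

k_B/k_C = (A_B/A_C)·exp[−(E_B−E_C)/(RT)] = (A_B/A_C)·exp[(E_C−E_B)/(RT)].
(E_C−E_B)/(RT) = (177−131)×10³/(8.314×304) = 46000/2527 = 18.20.
k_B/k_C = (5.42×10^5/1.38×10^12)·exp(18.20) = 3.928×10^-7 × 8.021×10^7 = 31.5.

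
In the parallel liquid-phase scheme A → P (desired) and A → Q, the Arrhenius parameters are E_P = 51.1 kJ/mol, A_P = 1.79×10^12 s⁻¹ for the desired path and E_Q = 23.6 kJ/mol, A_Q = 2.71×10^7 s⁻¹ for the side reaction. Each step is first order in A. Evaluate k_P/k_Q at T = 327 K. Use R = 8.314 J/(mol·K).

2.67

k_P/k_Q = (A_P/A_Q)·exp[−(E_P−E_Q)/(RT)] = (A_P/A_Q)·exp[(E_Q−E_P)/(RT)].
(E_Q−E_P)/(RT) = (23.6−51.1)×10³/(8.314×327) = -27500/2719 = -10.12.
k_P/k_Q = (1.79×10^12/2.71×10^7)·exp(-10.12) = 66052 × 4.046×10^-5 = 2.67.
Since E_P > E_Q, raising the temperature improves selectivity toward P.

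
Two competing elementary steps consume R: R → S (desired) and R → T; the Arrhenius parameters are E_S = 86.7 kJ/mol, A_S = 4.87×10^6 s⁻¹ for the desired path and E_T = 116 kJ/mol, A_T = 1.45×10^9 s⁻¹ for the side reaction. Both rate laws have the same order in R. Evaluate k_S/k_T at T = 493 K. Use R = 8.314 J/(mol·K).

4.27

Since both paths have the same order in R, the concentration cancels and S_{S/T} = k_S/k_T = (A_S/A_T)·exp[(E_T−E_S)/(RT)].
(E_T−E_S)/(RT) = (116−86.7)×10³/(8.314×493) = 29300/4099 = 7.148.
k_S/k_T = (4.87×10^6/1.45×10^9)·exp(7.148) = 0.003359 × 1272 = 4.27.
Since E_S < E_T, lowering the temperature improves selectivity toward S.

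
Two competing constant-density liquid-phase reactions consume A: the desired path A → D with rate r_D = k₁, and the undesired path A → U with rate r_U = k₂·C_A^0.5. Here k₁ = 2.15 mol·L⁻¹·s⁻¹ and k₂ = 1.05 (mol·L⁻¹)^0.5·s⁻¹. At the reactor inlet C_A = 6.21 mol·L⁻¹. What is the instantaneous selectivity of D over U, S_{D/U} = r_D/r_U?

S_{D/U} = r_D/r_U = (k₁)/(k₂·C_A^0.5) = (k₁/k₂)·C_A^-0.5.
= (2.15) / (1.05×6.210^0.5) = 2.150/2.617 = 0.822.

0.822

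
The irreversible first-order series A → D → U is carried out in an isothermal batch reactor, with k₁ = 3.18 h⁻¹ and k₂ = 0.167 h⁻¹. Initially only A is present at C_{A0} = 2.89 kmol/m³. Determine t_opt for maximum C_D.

For first-order series the maximum of C_D occurs at t_opt = ln(k₂/k₁)/(k₂−k₁).
= ln(0.167/3.18)/(0.167−3.18) = ln(0.05252)/-3.013 = -2.947/-3.013 = 0.978 h.

0.978 h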